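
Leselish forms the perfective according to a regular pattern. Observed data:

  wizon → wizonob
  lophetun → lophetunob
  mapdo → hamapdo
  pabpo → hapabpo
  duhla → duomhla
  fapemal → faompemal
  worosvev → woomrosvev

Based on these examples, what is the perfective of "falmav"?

faomlmav

"falmav" ends in -v. The one such stem in the data (worosvev → woomrosvev) inserts -om- after the first vowel (as do duhla, fapemal), so the same rule applies.
The other patterns: stems ending in -n add -ob; stems ending in -o add the prefix ha-.
So falmav → faomlmav.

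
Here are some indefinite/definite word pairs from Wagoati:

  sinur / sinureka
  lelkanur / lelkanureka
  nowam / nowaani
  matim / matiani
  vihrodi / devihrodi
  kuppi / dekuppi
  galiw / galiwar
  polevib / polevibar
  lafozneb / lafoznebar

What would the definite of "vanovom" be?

"vanovom" ends in -m. The stems ending in -m (nowam → nowaani, matim → matiani) drop the final letter and add -ani.
So vanovom → vanovoani.

vanovoani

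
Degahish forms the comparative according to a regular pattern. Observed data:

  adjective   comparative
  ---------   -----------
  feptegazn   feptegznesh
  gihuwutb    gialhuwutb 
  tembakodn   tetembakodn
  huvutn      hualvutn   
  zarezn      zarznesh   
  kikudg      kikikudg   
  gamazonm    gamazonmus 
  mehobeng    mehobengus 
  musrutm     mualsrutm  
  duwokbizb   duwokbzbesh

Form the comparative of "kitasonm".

tembakodn and zarezn both end in -n yet inflect differently (tetembakodn, zarznesh), so the final letter is not what conditions the rule; the second-to-last letter is.
"kitasonm" has second-to-last letter 'n'. The stems whose second-to-last letter is 'n' (gamazonm → gamazonmus, mehobeng → mehobengus) add -us.
The other patterns: stems whose second-to-last letter is 'd' repeat the first consonant+vowel as a prefix; stems whose second-to-last letter is 'z' delete the last vowel and add -esh; stems whose second-to-last letter is 't' insert -al- after the first vowel.
So kitasonm → kitasonmus.

kitasonmus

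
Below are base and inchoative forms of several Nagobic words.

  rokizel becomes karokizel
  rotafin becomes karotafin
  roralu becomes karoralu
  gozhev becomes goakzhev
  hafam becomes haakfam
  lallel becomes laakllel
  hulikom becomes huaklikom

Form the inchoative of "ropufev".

karopufev

rokizel and lallel both end in -l yet inflect differently (karokizel, laakllel), so the final letter is not what conditions the rule; the first letter is.
"ropufev" begins with r-. The stems beginning with r- (rokizel → karokizel, rotafin → karotafin, roralu → karoralu) add the prefix ka-.
The other pattern: stems beginning with g-, h- or l- insert -ak- after the first vowel.
So ropufev → karopufev.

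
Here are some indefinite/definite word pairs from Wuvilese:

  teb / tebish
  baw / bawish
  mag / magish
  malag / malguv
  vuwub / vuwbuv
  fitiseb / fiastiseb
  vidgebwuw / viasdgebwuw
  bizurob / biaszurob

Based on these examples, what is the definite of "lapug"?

lapguv

"lapug" has 2 vowels. The stems with 2 vowels (malag → malguv, vuwub → vuwbuv) delete the last vowel and add -uv.
So lapug → lapguv.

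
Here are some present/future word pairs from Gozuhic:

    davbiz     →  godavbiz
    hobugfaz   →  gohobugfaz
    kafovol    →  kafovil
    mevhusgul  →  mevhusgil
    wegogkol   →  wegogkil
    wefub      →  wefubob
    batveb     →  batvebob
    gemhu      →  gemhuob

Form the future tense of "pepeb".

pepebob

mevhusgul and wefub both have last vowel 'u' yet inflect differently (mevhusgil, wefubob), so the last vowel is not what conditions the rule; the final letter is.
"pepeb" ends in -b. The stems ending in -b (wefub → wefubob, batveb → batvebob) add -ob.
So pepeb → pepebob.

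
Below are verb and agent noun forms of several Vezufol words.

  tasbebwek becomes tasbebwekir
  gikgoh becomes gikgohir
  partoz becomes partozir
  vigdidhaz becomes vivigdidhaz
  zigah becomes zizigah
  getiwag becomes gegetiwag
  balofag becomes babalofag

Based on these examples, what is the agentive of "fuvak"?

fufuvak

partoz and vigdidhaz both end in -z yet inflect differently (partozir, vivigdidhaz), so the final letter is not what conditions the rule; the last vowel is.
"fuvak" has last vowel 'a'. The stems whose last vowel is 'a' (vigdidhaz → vivigdidhaz, zigah → zizigah, getiwag → gegetiwag) repeat the first consonant+vowel as a prefix.
So fuvak → fufuvak.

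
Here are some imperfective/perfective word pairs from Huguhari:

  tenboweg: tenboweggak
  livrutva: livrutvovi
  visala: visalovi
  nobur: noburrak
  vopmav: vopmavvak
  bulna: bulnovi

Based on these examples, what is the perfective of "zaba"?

zabovi

livrutva and vopmav both have last vowel 'a' yet inflect differently (livrutvovi, vopmavvak), so the last vowel is not what conditions the rule; the final letter is.
"zaba" ends in -a. The stems ending in -a (livrutva → livrutvovi, bulna → bulnovi, visala → visalovi) drop the final letter and add -ovi.
So zaba → zabovi.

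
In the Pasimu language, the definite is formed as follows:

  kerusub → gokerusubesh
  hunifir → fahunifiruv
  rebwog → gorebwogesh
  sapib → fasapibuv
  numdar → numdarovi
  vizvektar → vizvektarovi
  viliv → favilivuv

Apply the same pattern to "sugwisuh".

hunifir and vizvektar both end in -r yet inflect differently (fahunifiruv, vizvektarovi), so the final letter is not what conditions the rule; the last vowel is.
"sugwisuh" has last vowel 'u'. The one such stem in the data (kerusub → gokerusubesh) adds go- … -esh around the stem, so the same rule applies.
So sugwisuh → gosugwisuhesh.

gosugwisuhesh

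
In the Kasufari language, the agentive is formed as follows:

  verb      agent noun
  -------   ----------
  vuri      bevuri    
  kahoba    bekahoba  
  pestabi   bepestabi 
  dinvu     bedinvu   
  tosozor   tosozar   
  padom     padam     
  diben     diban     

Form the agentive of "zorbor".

pestabi and padom both begin with p- yet inflect differently (bepestabi, padam), so the first letter is not what conditions the rule; whether the stem ends in a vowel or a consonant is.
"zorbor" ends in a consonant. The stems ending in a consonant (tosozor → tosozar, padom → padam, diben → diban) change the last vowel to 'a'.
The other pattern: stems ending in a vowel add the prefix be-.
So zorbor → zorbar.

zorbar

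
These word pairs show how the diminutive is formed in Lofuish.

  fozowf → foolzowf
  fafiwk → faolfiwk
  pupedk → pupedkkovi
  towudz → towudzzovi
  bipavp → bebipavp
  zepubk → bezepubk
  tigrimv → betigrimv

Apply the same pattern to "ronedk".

ronedkkovi

fafiwk and pupedk both end in -k yet inflect differently (faolfiwk, pupedkkovi), so the final letter is not what conditions the rule; the second-to-last letter is.
"ronedk" has second-to-last letter 'd'. The stems whose second-to-last letter is 'd' (pupedk → pupedkkovi, towudz → towudzzovi) double the final consonant and add -ovi.
The other patterns: stems whose second-to-last letter is 'w' insert -ol- after the first vowel; stems whose second-to-last letter is 'b', 'm' or 'v' add the prefix be-.
So ronedk → ronedkkovi.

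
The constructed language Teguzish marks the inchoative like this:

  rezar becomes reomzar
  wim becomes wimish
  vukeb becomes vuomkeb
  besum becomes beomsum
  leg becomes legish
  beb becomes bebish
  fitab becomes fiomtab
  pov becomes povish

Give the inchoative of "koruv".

koomruv

"koruv" has 2 vowels. The stems with 2 vowels (rezar → reomzar, fitab → fiomtab, besum → beomsum) insert -om- after the first vowel.
So koruv → koomruv.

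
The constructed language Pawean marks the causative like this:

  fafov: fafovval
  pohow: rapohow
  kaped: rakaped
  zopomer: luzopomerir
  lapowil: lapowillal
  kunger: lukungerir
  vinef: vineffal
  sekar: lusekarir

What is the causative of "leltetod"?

raleltetod

"leltetod" ends in -d. The one such stem in the data (kaped → rakaped) adds the prefix ra-, so the same rule applies.
So leltetod → raleltetod.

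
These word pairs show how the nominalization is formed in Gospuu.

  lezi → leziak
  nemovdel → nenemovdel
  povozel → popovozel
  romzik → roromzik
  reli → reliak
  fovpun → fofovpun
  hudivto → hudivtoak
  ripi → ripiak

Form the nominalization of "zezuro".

zezuroak

"zezuro" ends in a vowel. The stems ending in a vowel (reli → reliak, hudivto → hudivtoak, lezi → leziak) add -ak.
The other pattern: stems ending in a consonant repeat the first consonant+vowel as a prefix.
So zezuro → zezuroak.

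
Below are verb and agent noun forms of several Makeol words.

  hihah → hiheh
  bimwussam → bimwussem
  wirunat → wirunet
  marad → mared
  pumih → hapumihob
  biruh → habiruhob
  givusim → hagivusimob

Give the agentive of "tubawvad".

"tubawvad" has last vowel 'a'. The stems whose last vowel is 'a' (hihah → hiheh, bimwussam → bimwussem, wirunat → wirunet) change the last vowel to 'e'.
So tubawvad → tubawved.

tubawved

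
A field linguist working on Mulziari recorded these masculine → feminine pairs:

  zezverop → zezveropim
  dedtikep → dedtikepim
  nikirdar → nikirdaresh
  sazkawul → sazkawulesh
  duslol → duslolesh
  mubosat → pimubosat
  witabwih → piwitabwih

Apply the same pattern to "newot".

"newot" ends in -t. The one such stem in the data (mubosat → pimubosat) adds the prefix pi-, so the same rule applies.
So newot → pinewot.

pinewot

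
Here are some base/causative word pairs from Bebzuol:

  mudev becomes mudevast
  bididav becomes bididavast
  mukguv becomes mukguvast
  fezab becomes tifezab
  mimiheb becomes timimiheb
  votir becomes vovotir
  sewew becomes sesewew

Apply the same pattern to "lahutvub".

mudev and mimiheb both have last vowel 'e' yet inflect differently (mudevast, timimiheb), so the last vowel is not what conditions the rule; the final letter is.
"lahutvub" ends in -b. The stems ending in -b (mimiheb → timimiheb, fezab → tifezab) add the prefix ti-.
The other patterns: stems ending in -v add -ast; stems ending in -r or -w repeat the first consonant+vowel as a prefix.
So lahutvub → tilahutvub.

tilahutvub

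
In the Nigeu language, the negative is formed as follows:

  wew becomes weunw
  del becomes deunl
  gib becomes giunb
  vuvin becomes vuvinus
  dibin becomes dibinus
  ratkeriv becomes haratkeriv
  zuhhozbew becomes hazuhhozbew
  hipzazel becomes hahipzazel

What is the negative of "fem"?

wew and zuhhozbew both end in -w yet inflect differently (weunw, hazuhhozbew), so the final letter is not what conditions the rule; the number of vowels is.
"fem" has 1 vowel. The stems with 1 vowel (wew → weunw, del → deunl, gib → giunb) insert -un- after the first vowel.
So fem → feunm.

feunm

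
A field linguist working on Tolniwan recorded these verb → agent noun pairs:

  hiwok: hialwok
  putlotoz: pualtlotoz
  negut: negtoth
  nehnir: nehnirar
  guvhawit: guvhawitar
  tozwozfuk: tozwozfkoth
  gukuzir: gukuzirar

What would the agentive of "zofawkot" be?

zoalfawkot

hiwok and tozwozfuk both end in -k yet inflect differently (hialwok, tozwozfkoth), so the final letter is not what conditions the rule; the last vowel is.
"zofawkot" has last vowel 'o'. The stems whose last vowel is 'o' (hiwok → hialwok, putlotoz → pualtlotoz) insert -al- after the first vowel.
So zofawkot → zoalfawkot.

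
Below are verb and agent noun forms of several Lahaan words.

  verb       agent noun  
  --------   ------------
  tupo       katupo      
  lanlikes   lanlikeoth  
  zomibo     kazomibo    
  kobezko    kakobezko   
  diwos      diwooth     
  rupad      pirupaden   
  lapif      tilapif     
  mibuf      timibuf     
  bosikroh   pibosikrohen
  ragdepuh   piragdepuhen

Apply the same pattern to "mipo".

kamipo

diwos and tupo both have last vowel 'o' yet inflect differently (diwooth, katupo), so the last vowel is not what conditions the rule; the final letter is.
"mipo" ends in -o. The stems ending in -o (tupo → katupo, zomibo → kazomibo, kobezko → kakobezko) add the prefix ka-.
So mipo → kamipo.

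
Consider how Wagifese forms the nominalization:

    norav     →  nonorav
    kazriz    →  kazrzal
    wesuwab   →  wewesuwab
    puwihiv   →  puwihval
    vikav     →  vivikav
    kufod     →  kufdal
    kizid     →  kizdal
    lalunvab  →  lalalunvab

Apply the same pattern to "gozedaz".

gogozedaz

"gozedaz" has last vowel 'a'. The stems whose last vowel is 'a' (norav → nonorav, vikav → vivikav, lalunvab → lalalunvab) repeat the first consonant+vowel as a prefix.
The other pattern: stems whose last vowel is 'i' or 'o' delete the last vowel and add -al.
So gozedaz → gogozedaz.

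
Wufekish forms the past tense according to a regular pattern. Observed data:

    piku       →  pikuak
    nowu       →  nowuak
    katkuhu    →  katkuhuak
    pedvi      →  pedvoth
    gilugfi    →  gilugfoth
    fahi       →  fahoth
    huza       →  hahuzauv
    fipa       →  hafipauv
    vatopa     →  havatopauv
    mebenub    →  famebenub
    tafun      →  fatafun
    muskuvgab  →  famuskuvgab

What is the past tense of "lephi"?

lephoth

piku and mebenub both have last vowel 'u' yet inflect differently (pikuak, famebenub), so the last vowel is not what conditions the rule; the final letter is.
"lephi" ends in -i. The stems ending in -i (pedvi → pedvoth, gilugfi → gilugfoth, fahi → fahoth) drop the final letter and add -oth.
So lephi → lephoth.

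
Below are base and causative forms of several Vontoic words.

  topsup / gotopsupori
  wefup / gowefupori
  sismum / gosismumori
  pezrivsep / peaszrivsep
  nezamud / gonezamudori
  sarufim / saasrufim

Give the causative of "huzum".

gohuzumori

wefup and pezrivsep both end in -p yet inflect differently (gowefupori, peaszrivsep), so the final letter is not what conditions the rule; the last vowel is.
"huzum" has last vowel 'u'. The stems whose last vowel is 'u' (wefup → gowefupori, nezamud → gonezamudori, sismum → gosismumori) add go- … -ori around the stem.
So huzum → gohuzumori.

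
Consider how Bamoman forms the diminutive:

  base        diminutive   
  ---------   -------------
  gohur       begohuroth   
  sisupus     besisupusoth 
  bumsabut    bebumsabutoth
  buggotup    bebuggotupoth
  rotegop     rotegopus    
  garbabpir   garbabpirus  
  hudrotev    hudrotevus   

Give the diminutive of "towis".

buggotup and rotegop both end in -p yet inflect differently (bebuggotupoth, rotegopus), so the final letter is not what conditions the rule; the last vowel is.
"towis" has last vowel 'i'. The one such stem in the data (garbabpir → garbabpirus) adds -us, so the same rule applies.
The other pattern: stems whose last vowel is 'u' add be- … -oth around the stem.
So towis → towisus.

towisus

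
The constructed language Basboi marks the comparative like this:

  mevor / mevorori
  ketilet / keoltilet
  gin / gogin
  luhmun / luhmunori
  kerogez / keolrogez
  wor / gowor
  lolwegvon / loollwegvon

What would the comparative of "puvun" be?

"puvun" has 2 vowels. The stems with 2 vowels (luhmun → luhmunori, mevor → mevorori) add -ori.
So puvun → puvunori.

puvunori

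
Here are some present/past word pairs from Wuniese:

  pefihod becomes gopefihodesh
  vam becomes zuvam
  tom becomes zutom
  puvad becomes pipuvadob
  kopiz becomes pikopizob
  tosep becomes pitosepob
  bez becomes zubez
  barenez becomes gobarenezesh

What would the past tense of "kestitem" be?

gokestitemesh

bez and kopiz both end in -z yet inflect differently (zubez, pikopizob), so the final letter is not what conditions the rule; the number of vowels is.
"kestitem" has 3 vowels. The stems with 3 vowels (barenez → gobarenezesh, pefihod → gopefihodesh) add go- … -esh around the stem.
The other patterns: stems with 1 vowel add the prefix zu-; stems with 2 vowels add pi- … -ob around the stem.
So kestitem → gokestitemesh.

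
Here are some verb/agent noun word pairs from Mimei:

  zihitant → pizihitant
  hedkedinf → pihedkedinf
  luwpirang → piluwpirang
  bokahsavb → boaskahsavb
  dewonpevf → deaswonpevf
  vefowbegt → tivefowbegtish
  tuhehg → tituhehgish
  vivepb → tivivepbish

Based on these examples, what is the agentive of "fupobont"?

hedkedinf and dewonpevf both end in -f yet inflect differently (pihedkedinf, deaswonpevf), so the final letter is not what conditions the rule; the second-to-last letter is.
"fupobont" has second-to-last letter 'n'. The stems whose second-to-last letter is 'n' (zihitant → pizihitant, hedkedinf → pihedkedinf, luwpirang → piluwpirang) add the prefix pi-.
So fupobont → pifupobont.

pifupobont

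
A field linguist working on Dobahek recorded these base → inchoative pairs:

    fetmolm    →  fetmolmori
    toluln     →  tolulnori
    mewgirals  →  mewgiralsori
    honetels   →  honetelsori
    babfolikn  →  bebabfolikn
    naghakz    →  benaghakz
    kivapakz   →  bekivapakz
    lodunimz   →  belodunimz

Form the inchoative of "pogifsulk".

pogifsulkori

toluln and babfolikn both end in -n yet inflect differently (tolulnori, bebabfolikn), so the final letter is not what conditions the rule; the second-to-last letter is.
"pogifsulk" has second-to-last letter 'l'. The stems whose second-to-last letter is 'l' (fetmolm → fetmolmori, toluln → tolulnori, mewgirals → mewgiralsori) add -ori.
So pogifsulk → pogifsulkori.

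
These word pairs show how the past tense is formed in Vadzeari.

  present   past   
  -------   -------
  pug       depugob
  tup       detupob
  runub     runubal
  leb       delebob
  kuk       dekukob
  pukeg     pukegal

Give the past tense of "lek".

pug and pukeg both end in -g yet inflect differently (depugob, pukegal), so the final letter is not what conditions the rule; the number of vowels is.
"lek" has 1 vowel. The stems with 1 vowel (kuk → dekukob, leb → delebob, tup → detupob) add de- … -ob around the stem.
So lek → delekob.

delekob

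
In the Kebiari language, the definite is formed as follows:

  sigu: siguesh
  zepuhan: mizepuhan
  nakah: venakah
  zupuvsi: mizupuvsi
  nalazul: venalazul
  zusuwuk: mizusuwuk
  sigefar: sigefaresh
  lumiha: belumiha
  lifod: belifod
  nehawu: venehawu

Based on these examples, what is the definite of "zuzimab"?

mizuzimab

nehawu and sigu both end in -u yet inflect differently (venehawu, siguesh), so the final letter is not what conditions the rule; the first letter is.
"zuzimab" begins with z-. The stems beginning with z- (zupuvsi → mizupuvsi, zusuwuk → mizusuwuk, zepuhan → mizepuhan) add the prefix mi-.
The other patterns: stems beginning with n- add the prefix ve-; stems beginning with s- add -esh; stems beginning with l- add the prefix be-.
So zuzimab → mizuzimab.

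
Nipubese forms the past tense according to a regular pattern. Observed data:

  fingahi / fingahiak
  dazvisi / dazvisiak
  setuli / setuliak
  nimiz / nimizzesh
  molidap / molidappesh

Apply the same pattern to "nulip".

fingahi and nimiz both have last vowel 'i' yet inflect differently (fingahiak, nimizzesh), so the last vowel is not what conditions the rule; whether the stem ends in a vowel or a consonant is.
"nulip" ends in a consonant. The stems ending in a consonant (nimiz → nimizzesh, molidap → molidappesh) double the final consonant and add -esh.
The other pattern: stems ending in a vowel add -ak.
So nulip → nulippesh.

nulippesh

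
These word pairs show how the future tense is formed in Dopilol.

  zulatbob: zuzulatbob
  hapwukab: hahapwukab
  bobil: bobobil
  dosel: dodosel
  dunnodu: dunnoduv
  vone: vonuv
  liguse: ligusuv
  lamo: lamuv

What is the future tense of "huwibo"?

dosel and vone both have last vowel 'e' yet inflect differently (dodosel, vonuv), so the last vowel is not what conditions the rule; whether the stem ends in a vowel or a consonant is.
"huwibo" ends in a vowel. The stems ending in a vowel (dunnodu → dunnoduv, vone → vonuv, liguse → ligusuv) drop the final letter and add -uv.
The other pattern: stems ending in a consonant repeat the first consonant+vowel as a prefix.
So huwibo → huwibuv.

huwibuv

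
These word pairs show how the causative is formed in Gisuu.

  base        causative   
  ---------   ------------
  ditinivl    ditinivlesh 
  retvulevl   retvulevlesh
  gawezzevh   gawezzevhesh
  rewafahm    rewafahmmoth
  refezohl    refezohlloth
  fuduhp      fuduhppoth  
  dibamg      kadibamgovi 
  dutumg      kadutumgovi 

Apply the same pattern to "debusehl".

ditinivl and refezohl both end in -l yet inflect differently (ditinivlesh, refezohlloth), so the final letter is not what conditions the rule; the second-to-last letter is.
"debusehl" has second-to-last letter 'h'. The stems whose second-to-last letter is 'h' (rewafahm → rewafahmmoth, refezohl → refezohlloth, fuduhp → fuduhppoth) double the final consonant and add -oth.
The other patterns: stems whose second-to-last letter is 'v' add -esh; stems whose second-to-last letter is 'm' add ka- … -ovi around the stem.
So debusehl → debusehlloth.

debusehlloth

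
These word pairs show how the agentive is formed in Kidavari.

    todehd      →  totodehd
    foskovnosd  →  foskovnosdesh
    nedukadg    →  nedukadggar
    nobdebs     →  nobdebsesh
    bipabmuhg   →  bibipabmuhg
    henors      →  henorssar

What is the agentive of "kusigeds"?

kusigedssar

foskovnosd and todehd both end in -d yet inflect differently (foskovnosdesh, totodehd), so the final letter is not what conditions the rule; the second-to-last letter is.
"kusigeds" has second-to-last letter 'd'. The one such stem in the data (nedukadg → nedukadggar) doubles the final consonant and adds -ar (as does henors), so the same rule applies.
So kusigeds → kusigedssar.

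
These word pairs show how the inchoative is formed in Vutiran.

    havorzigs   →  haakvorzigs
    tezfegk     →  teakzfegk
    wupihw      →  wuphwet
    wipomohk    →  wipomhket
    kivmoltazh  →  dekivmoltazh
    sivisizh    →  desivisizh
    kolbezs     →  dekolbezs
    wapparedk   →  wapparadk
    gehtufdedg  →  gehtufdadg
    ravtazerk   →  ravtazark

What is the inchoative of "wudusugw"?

wuakdusugw

tezfegk and wipomohk both end in -k yet inflect differently (teakzfegk, wipomhket), so the final letter is not what conditions the rule; the second-to-last letter is.
"wudusugw" has second-to-last letter 'g'. The stems whose second-to-last letter is 'g' (havorzigs → haakvorzigs, tezfegk → teakzfegk) insert -ak- after the first vowel.
The other patterns: stems whose second-to-last letter is 'h' delete the last vowel and add -et; stems whose second-to-last letter is 'z' add the prefix de-; stems whose second-to-last letter is 'd' or 'r' change the last vowel to 'a'.
So wudusugw → wuakdusugw.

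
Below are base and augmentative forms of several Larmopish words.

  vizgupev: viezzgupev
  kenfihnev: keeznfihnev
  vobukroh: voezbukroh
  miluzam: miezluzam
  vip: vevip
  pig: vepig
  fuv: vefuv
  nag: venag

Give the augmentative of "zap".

vizgupev and fuv both end in -v yet inflect differently (viezzgupev, vefuv), so the final letter is not what conditions the rule; the number of vowels is.
"zap" has 1 vowel. The stems with 1 vowel (vip → vevip, pig → vepig, fuv → vefuv) add the prefix ve-.
So zap → vezap.

vezap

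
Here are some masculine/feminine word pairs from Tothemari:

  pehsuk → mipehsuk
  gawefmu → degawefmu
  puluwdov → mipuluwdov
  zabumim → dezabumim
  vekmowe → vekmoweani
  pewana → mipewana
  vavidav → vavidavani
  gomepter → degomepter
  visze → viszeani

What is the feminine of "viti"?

vitiani

vavidav and puluwdov both end in -v yet inflect differently (vavidavani, mipuluwdov), so the final letter is not what conditions the rule; the first letter is.
"viti" begins with v-. The stems beginning with v- (vavidav → vavidavani, vekmowe → vekmoweani, visze → viszeani) add -ani.
So viti → vitiani.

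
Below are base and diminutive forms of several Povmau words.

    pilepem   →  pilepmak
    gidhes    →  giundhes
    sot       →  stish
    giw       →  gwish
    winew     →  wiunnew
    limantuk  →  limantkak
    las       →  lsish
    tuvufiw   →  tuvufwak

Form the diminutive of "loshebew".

las and gidhes both end in -s yet inflect differently (lsish, giundhes), so the final letter is not what conditions the rule; the number of vowels is.
"loshebew" has 3 vowels. The stems with 3 vowels (limantuk → limantkak, tuvufiw → tuvufwak, pilepem → pilepmak) delete the last vowel and add -ak.
The other patterns: stems with 1 vowel delete the last vowel and add -ish; stems with 2 vowels insert -un- after the first vowel.
So loshebew → loshebwak.

loshebwak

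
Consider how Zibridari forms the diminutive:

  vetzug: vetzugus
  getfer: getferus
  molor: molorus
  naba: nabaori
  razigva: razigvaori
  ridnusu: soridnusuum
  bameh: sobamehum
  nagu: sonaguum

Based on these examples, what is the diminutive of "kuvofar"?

"kuvofar" ends in -r. The stems ending in -r (getfer → getferus, molor → molorus) add -us.
So kuvofar → kuvofarus.

kuvofarus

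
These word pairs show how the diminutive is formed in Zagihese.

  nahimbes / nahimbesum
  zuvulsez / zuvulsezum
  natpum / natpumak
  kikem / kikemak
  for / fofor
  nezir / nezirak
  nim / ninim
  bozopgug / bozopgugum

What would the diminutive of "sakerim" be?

nim and natpum both end in -m yet inflect differently (ninim, natpumak), so the final letter is not what conditions the rule; the number of vowels is.
"sakerim" has 3 vowels. The stems with 3 vowels (nahimbes → nahimbesum, bozopgug → bozopgugum, zuvulsez → zuvulsezum) add -um.
So sakerim → sakerimum.

sakerimum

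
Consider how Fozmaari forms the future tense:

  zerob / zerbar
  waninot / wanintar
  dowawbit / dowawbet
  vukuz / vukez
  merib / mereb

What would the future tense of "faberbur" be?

"faberbur" has last vowel 'u'. The one such stem in the data (vukuz → vukez) changes the last vowel to 'e' (as do merib, dowawbit), so the same rule applies.
The other pattern: stems whose last vowel is 'o' delete the last vowel and add -ar.
So faberbur → faberber.

faberber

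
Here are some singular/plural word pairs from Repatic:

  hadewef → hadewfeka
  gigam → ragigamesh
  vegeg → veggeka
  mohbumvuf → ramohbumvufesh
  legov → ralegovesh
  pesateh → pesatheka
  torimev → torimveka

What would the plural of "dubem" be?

"dubem" has last vowel 'e'. The stems whose last vowel is 'e' (torimev → torimveka, vegeg → veggeka, pesateh → pesatheka) delete the last vowel and add -eka.
So dubem → dubmeka.

dubmeka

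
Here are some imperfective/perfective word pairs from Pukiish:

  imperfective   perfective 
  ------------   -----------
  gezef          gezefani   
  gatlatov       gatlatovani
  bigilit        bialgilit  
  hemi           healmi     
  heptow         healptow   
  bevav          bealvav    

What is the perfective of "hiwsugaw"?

gatlatov and bevav both end in -v yet inflect differently (gatlatovani, bealvav), so the final letter is not what conditions the rule; the first letter is.
"hiwsugaw" begins with h-. The stems beginning with h- (hemi → healmi, heptow → healptow) insert -al- after the first vowel.
The other pattern: stems beginning with g- add -ani.
So hiwsugaw → hialwsugaw.

hialwsugaw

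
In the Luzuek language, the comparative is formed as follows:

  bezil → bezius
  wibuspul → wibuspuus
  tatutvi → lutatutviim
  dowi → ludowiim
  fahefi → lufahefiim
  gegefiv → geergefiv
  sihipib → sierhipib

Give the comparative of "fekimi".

lufekimiim

bezil and tatutvi both have last vowel 'i' yet inflect differently (bezius, lutatutviim), so the last vowel is not what conditions the rule; the final letter is.
"fekimi" ends in -i. The stems ending in -i (tatutvi → lutatutviim, dowi → ludowiim, fahefi → lufahefiim) add lu- … -im around the stem.
The other patterns: stems ending in -l drop the final letter and add -us; stems ending in -b or -v insert -er- after the first vowel.
So fekimi → lufekimiim.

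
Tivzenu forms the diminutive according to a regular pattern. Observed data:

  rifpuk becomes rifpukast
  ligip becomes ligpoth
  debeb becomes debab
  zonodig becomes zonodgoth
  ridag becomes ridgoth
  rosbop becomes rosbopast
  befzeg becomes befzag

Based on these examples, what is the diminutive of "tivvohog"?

tivvohogast

befzeg and ridag both end in -g yet inflect differently (befzag, ridgoth), so the final letter is not what conditions the rule; the last vowel is.
"tivvohog" has last vowel 'o'. The one such stem in the data (rosbop → rosbopast) adds -ast, so the same rule applies.
So tivvohog → tivvohogast.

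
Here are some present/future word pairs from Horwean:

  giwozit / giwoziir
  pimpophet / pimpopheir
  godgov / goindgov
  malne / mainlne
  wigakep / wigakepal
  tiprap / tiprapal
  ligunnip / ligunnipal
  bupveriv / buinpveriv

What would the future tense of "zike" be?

pimpophet and wigakep both have last vowel 'e' yet inflect differently (pimpopheir, wigakepal), so the last vowel is not what conditions the rule; the final letter is.
"zike" ends in -e. The one such stem in the data (malne → mainlne) inserts -in- after the first vowel (as do bupveriv, godgov), so the same rule applies.
The other patterns: stems ending in -t drop the final letter and add -ir; stems ending in -p add -al.
So zike → ziinke.

ziinke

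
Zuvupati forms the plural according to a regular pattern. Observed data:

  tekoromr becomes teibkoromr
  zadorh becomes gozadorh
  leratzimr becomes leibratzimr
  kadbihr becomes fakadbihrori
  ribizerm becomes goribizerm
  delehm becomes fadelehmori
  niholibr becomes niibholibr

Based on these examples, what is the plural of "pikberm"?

"pikberm" has second-to-last letter 'r'. The stems whose second-to-last letter is 'r' (ribizerm → goribizerm, zadorh → gozadorh) add the prefix go-.
So pikberm → gopikberm.

gopikberm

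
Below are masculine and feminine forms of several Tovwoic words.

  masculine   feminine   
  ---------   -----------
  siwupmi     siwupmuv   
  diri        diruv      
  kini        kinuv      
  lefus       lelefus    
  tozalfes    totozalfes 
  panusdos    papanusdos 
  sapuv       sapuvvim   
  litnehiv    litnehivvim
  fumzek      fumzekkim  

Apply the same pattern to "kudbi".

lefus and sapuv both have last vowel 'u' yet inflect differently (lelefus, sapuvvim), so the last vowel is not what conditions the rule; the final letter is.
"kudbi" ends in -i. The stems ending in -i (siwupmi → siwupmuv, diri → diruv, kini → kinuv) drop the final letter and add -uv.
So kudbi → kudbuv.

kudbuv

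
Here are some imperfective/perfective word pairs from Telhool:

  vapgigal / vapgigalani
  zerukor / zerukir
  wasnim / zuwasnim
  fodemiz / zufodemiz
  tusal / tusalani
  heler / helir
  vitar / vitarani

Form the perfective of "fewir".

vitar and zerukor both end in -r yet inflect differently (vitarani, zerukir), so the final letter is not what conditions the rule; the last vowel is.
"fewir" has last vowel 'i'. The stems whose last vowel is 'i' (fodemiz → zufodemiz, wasnim → zuwasnim) add the prefix zu-.
So fewir → zufewir.

zufewir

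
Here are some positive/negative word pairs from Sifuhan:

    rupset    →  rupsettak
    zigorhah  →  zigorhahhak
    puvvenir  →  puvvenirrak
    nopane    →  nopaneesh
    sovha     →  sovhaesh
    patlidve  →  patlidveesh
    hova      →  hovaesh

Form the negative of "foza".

fozaesh

rupset and nopane both have last vowel 'e' yet inflect differently (rupsettak, nopaneesh), so the last vowel is not what conditions the rule; whether the stem ends in a vowel or a consonant is.
"foza" ends in a vowel. The stems ending in a vowel (nopane → nopaneesh, sovha → sovhaesh, patlidve → patlidveesh) add -esh.
So foza → fozaesh.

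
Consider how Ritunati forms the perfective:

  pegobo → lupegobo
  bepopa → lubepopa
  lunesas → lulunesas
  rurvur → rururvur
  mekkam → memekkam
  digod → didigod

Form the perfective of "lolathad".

lololathad

bepopa and mekkam both have last vowel 'a' yet inflect differently (lubepopa, memekkam), so the last vowel is not what conditions the rule; whether the stem ends in a vowel or a consonant is.
"lolathad" ends in a consonant. The stems ending in a consonant (lunesas → lulunesas, rurvur → rururvur, mekkam → memekkam) repeat the first consonant+vowel as a prefix.
So lolathad → lololathad.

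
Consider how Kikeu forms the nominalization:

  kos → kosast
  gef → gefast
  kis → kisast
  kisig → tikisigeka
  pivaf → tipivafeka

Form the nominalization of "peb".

gef and pivaf both end in -f yet inflect differently (gefast, tipivafeka), so the final letter is not what conditions the rule; the number of vowels is.
"peb" has 1 vowel. The stems with 1 vowel (kos → kosast, gef → gefast, kis → kisast) add -ast.
So peb → pebast.

pebast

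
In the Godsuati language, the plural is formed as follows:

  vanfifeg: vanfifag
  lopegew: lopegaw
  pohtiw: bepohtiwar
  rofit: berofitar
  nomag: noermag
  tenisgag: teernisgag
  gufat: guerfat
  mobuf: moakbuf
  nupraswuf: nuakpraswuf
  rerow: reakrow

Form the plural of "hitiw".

"hitiw" has last vowel 'i'. The stems whose last vowel is 'i' (pohtiw → bepohtiwar, rofit → berofitar) add be- … -ar around the stem.
So hitiw → behitiwar.

behitiwar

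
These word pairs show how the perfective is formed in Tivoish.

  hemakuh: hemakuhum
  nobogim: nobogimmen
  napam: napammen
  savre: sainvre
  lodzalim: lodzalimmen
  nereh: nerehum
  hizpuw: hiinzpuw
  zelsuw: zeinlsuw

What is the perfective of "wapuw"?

hemakuh and zelsuw both have last vowel 'u' yet inflect differently (hemakuhum, zeinlsuw), so the last vowel is not what conditions the rule; the final letter is.
"wapuw" ends in -w. The stems ending in -w (zelsuw → zeinlsuw, hizpuw → hiinzpuw) insert -in- after the first vowel.
The other patterns: stems ending in -m double the final consonant and add -en; stems ending in -h add -um.
So wapuw → wainpuw.

wainpuw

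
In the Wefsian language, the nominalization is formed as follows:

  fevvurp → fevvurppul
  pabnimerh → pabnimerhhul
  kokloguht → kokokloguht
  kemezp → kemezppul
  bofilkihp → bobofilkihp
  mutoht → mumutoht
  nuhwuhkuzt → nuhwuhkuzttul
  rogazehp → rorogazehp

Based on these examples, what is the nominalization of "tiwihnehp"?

titiwihnehp

rogazehp and fevvurp both end in -p yet inflect differently (rorogazehp, fevvurppul), so the final letter is not what conditions the rule; the second-to-last letter is.
"tiwihnehp" has second-to-last letter 'h'. The stems whose second-to-last letter is 'h' (mutoht → mumutoht, rogazehp → rorogazehp, bofilkihp → bobofilkihp) repeat the first consonant+vowel as a prefix.
The other pattern: stems whose second-to-last letter is 'r' or 'z' double the final consonant and add -ul.
So tiwihnehp → titiwihnehp.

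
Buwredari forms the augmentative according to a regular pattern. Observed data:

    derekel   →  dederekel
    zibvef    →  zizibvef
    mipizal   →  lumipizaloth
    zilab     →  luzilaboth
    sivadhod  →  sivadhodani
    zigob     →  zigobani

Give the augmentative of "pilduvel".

pipilduvel

"pilduvel" has last vowel 'e'. The stems whose last vowel is 'e' (derekel → dederekel, zibvef → zizibvef) repeat the first consonant+vowel as a prefix.
The other patterns: stems whose last vowel is 'a' add lu- … -oth around the stem; stems whose last vowel is 'o' add -ani.
So pilduvel → pipilduvel.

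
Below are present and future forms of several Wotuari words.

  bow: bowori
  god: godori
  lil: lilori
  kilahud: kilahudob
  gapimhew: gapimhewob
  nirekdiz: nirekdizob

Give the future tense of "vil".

vilori

god and kilahud both end in -d yet inflect differently (godori, kilahudob), so the final letter is not what conditions the rule; the number of vowels is.
"vil" has 1 vowel. The stems with 1 vowel (bow → bowori, god → godori, lil → lilori) add -ori.
So vil → vilori.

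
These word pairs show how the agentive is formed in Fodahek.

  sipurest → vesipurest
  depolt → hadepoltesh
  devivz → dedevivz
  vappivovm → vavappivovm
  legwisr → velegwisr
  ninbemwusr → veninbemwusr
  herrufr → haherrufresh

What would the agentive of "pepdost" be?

"pepdost" has second-to-last letter 's'. The stems whose second-to-last letter is 's' (sipurest → vesipurest, legwisr → velegwisr, ninbemwusr → veninbemwusr) add the prefix ve-.
So pepdost → vepepdost.

vepepdost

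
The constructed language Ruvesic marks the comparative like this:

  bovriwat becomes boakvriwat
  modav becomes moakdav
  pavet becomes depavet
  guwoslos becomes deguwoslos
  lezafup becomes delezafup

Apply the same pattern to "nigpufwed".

denigpufwed

bovriwat and pavet both end in -t yet inflect differently (boakvriwat, depavet), so the final letter is not what conditions the rule; the last vowel is.
"nigpufwed" has last vowel 'e'. The one such stem in the data (pavet → depavet) adds the prefix de-, so the same rule applies.
So nigpufwed → denigpufwed.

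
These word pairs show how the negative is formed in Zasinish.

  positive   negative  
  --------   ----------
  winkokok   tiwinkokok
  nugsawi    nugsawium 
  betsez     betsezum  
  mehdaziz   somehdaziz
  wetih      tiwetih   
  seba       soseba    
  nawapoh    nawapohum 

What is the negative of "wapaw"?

wetih and nawapoh both end in -h yet inflect differently (tiwetih, nawapohum), so the final letter is not what conditions the rule; the first letter is.
"wapaw" begins with w-. The stems beginning with w- (winkokok → tiwinkokok, wetih → tiwetih) add the prefix ti-.
So wapaw → tiwapaw.

tiwapaw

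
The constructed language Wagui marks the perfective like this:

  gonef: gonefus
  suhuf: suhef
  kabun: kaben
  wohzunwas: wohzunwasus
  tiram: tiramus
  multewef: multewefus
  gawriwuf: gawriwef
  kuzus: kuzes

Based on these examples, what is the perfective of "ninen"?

"ninen" has last vowel 'e'. The stems whose last vowel is 'e' (multewef → multewefus, gonef → gonefus) add -us.
The other pattern: stems whose last vowel is 'u' change the last vowel to 'e'.
So ninen → ninenus.

ninenus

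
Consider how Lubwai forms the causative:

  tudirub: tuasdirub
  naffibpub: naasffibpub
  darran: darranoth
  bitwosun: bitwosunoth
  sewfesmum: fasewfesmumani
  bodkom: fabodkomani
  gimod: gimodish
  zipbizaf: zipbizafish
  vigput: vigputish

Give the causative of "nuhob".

tudirub and bitwosun both have last vowel 'u' yet inflect differently (tuasdirub, bitwosunoth), so the last vowel is not what conditions the rule; the final letter is.
"nuhob" ends in -b. The stems ending in -b (tudirub → tuasdirub, naffibpub → naasffibpub) insert -as- after the first vowel.
The other patterns: stems ending in -n add -oth; stems ending in -m add fa- … -ani around the stem; stems ending in -d, -f or -t add -ish.
So nuhob → nuashob.

nuashob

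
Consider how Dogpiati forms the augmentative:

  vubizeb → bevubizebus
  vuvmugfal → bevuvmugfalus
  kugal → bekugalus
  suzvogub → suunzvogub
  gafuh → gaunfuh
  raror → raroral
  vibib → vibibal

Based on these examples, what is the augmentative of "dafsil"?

dafsilal

"dafsil" has last vowel 'i'. The one such stem in the data (vibib → vibibal) adds -al, so the same rule applies.
The other patterns: stems whose last vowel is 'a' or 'e' add be- … -us around the stem; stems whose last vowel is 'u' insert -un- after the first vowel.
So dafsil → dafsilal.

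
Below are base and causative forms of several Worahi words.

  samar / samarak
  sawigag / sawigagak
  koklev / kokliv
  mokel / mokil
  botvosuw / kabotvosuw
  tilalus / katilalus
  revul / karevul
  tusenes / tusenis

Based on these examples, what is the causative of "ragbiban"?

ragbibanak

"ragbiban" has last vowel 'a'. The stems whose last vowel is 'a' (sawigag → sawigagak, samar → samarak) add -ak.
So ragbiban → ragbibanak.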